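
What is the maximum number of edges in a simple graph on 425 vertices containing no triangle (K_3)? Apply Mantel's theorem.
ex(425, K_3) = ⌊425^2/4⌋ = 45156

Mantel (1907): a triangle-free graph on n vertices has at most ⌊n^2/4⌋ edges, with equality for the complete bipartite graph K_{⌊n/2⌋, ⌈n/2⌉}. For n = 425: ⌊425^2/4⌋ = ⌊180625/4⌋ = 45156. The extremal graph is K_{212, 213}, which has 212·213 = 45156 edges.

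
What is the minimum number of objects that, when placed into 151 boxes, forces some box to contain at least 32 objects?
n = (32 − 1)·151 + 1 = 4682

By the generalised pigeonhole principle, to guarantee some box contains ≥ r objects we need more than (r − 1) · k objects total. Threshold: n = (r − 1) · k + 1. With r = 32 and k = 151: n = 31 · 151 + 1 = 4681 + 1 = 4682. For n = 4681 = 31 · 151, we can put exactly 31 objects in every box, avoiding 32 in any single one — so 4682 is tight.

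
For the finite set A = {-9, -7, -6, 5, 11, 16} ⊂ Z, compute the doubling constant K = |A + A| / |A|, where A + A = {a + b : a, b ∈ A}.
K = |A + A| / |A| = 20/6 = 10/3

Enumerate A + A = {a + b : a, b ∈ A}. With |A| = 6, there are |A|^2 = 36 ordered sum pairs; collecting distinct values, A + A = {-18, -16, -15, -14, -13, -12, -4, -2, -1, 2, 4, 5, 7, 9, 10, 16, 21, 22, 27, 32}, so |A + A| = 20. Thus K = 20/6 = 10/3. For comparison, the minimum possible |A + A| over all 6-element sets is 2·6 − 1 = 11 (so min K = 11/6), attained only by arithmetic progressions.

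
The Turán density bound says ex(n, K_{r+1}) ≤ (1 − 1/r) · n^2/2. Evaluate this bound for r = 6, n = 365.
Turán density bound = (5/6) · 365^2/2 = 666125/12 ≈ 55510.4167

Turán's theorem: ex(n, K_{r+1}) is achieved by the complete r-partite Turán graph T(n, r) with parts as balanced as possible, and is at most (1 − 1/r) · n^2/2. For r = 6, n = 365: the density bound is (5/6) · 133225/2 = 666125/12 ≈ 55510.4167. The integer-valued extremum is e(T(365, 6)) = 55510, which is strictly less than the density bound 666125/12 since 6 ∤ 365 (the parts of T(365, 6) cannot all be equal).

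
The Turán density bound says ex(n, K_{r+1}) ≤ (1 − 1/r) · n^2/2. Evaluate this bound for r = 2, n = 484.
Turán density bound = (1/2) · 484^2/2 = 58564

Turán's theorem: ex(n, K_{r+1}) is achieved by the complete r-partite Turán graph T(n, r) with parts as balanced as possible, and is at most (1 − 1/r) · n^2/2. For r = 2, n = 484: the density bound is (1/2) · 234256/2 = 58564. Since 2 ∣ 484, the Turán graph T(484, 2) has parts of equal size 242, and its edge count e(T(484, 2)) = 58564 attains the density bound exactly.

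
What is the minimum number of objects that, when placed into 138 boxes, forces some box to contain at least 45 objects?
n = (45 − 1)·138 + 1 = 6073

By the generalised pigeonhole principle, to guarantee some box contains ≥ r objects we need more than (r − 1) · k objects total. Threshold: n = (r − 1) · k + 1. With r = 45 and k = 138: n = 44 · 138 + 1 = 6072 + 1 = 6073. For n = 6072 = 44 · 138, we can put exactly 44 objects in every box, avoiding 45 in any single one — so 6073 is tight.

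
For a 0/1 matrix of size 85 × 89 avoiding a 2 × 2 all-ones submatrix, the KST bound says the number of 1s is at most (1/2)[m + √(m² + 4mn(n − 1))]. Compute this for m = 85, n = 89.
z(85, 89; 2, 2) ≤ (1/2)[85 + √(85² + 4·85·89·88)] = (1/2)[85 + √2670105] = 859.5228

Kővári–Sós–Turán: let r_1, ..., r_85 be the row sums and z = Σ r_i the total number of 1s. Each pair of columns can share at most one row with both entries 1 (else a 2×2 all-ones block appears), so Σ_i C(r_i, 2) ≤ C(89, 2) = 3916. By convexity Σ_i C(r_i, 2) ≥ 85·C(z/85, 2) = z(z − 85)/(2·85), giving z² − 85z − 85·89·88 ≤ 0 and hence z ≤ (1/2)[85 + √(7225 + 4·665720)] = (1/2)[85 + √2670105] ≈ (1/2)(85 + 1634.0456) = 859.5228.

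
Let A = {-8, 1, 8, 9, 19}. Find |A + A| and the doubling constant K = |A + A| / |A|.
K = |A + A| / |A| = 15/5 = 3

Enumerate A + A = {a + b : a, b ∈ A}. With |A| = 5, there are |A|^2 = 25 ordered sum pairs; collecting distinct values, A + A = {-16, -7, 0, 1, 2, 9, 10, 11, 16, 17, 18, 20, 27, 28, 38}, so |A + A| = 15. Thus K = 15/5 = 3. For comparison, the minimum possible |A + A| over all 5-element sets is 2·5 − 1 = 9 (so min K = 9/5), attained only by arithmetic progressions.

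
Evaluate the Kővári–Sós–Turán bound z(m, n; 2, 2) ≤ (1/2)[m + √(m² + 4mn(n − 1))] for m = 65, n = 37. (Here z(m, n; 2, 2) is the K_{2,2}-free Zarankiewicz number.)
z(65, 37; 2, 2) ≤ (1/2)[65 + √(65² + 4·65·37·36)] = (1/2)[65 + √350545] = 328.5342

Kővári–Sós–Turán: let r_1, ..., r_65 be the row sums and z = Σ r_i the total number of 1s. Each pair of columns can share at most one row with both entries 1 (else a 2×2 all-ones block appears), so Σ_i C(r_i, 2) ≤ C(37, 2) = 666. By convexity Σ_i C(r_i, 2) ≥ 65·C(z/65, 2) = z(z − 65)/(2·65), giving z² − 65z − 65·37·36 ≤ 0 and hence z ≤ (1/2)[65 + √(4225 + 4·86580)] = (1/2)[65 + √350545] ≈ (1/2)(65 + 592.0684) = 328.5342.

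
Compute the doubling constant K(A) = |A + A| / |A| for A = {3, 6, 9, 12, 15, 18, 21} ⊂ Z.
K = |A + A| / |A| = 13/7

Enumerate A + A = {a + b : a, b ∈ A}. With |A| = 7, there are |A|^2 = 49 ordered sum pairs; collecting distinct values, A + A = {6, 9, 12, 15, 18, 21, 24, 27, 30, 33, 36, 39, 42}, so |A + A| = 13. Thus K = 13/7. Here |A + A| = 2|A| − 1 = 13, the minimum possible — so K = 13/7 is minimal, which holds iff A is an arithmetic progression.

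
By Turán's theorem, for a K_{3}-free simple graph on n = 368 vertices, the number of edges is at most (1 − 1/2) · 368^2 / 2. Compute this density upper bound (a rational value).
Turán density bound = (1/2) · 368^2/2 = 33856

Turán's theorem: ex(n, K_{r+1}) is achieved by the complete r-partite Turán graph T(n, r) with parts as balanced as possible, and is at most (1 − 1/r) · n^2/2. For r = 2, n = 368: the density bound is (1/2) · 135424/2 = 33856. Since 2 ∣ 368, the Turán graph T(368, 2) has parts of equal size 184, and its edge count e(T(368, 2)) = 33856 attains the density bound exactly.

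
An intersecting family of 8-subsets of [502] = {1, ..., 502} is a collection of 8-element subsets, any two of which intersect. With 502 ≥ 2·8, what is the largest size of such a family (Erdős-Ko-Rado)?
max |F| = C(501, 7) = 1507128721461000

The Erdős-Ko-Rado theorem states: for n ≥ 2k, an intersecting family of k-subsets of an n-element set has size at most C(n − 1, k − 1), with equality for 'star' families {A ⊆ [n] : |A| = k, i ∈ A} (fix an element i). For n = 502, k = 8: C(501, 7) = 1507128721461000.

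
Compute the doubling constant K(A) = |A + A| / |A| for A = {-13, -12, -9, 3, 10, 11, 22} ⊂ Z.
K = |A + A| / |A| = 26/7

Enumerate A + A = {a + b : a, b ∈ A}. With |A| = 7, there are |A|^2 = 49 ordered sum pairs; collecting distinct values, A + A = {-26, -25, -24, -22, -21, -18, -10, -9, -6, -3, -2, -1, 1, 2, 6, 9, 10, 13, 14, 20, 21, 22, 25, 32, 33, 44}, so |A + A| = 26. Thus K = 26/7. For comparison, the minimum possible |A + A| over all 7-element sets is 2·7 − 1 = 13 (so min K = 13/7), attained only by arithmetic progressions.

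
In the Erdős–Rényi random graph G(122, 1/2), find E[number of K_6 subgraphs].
E[# K_6] = C(122, 6) · (1/2)^C(6, 2) = 4042116078 / 2^15 = 2021058039/16384 ≈ 123355.593201

For each 6-subset S of vertices (there are C(122, 6) = 4042116078 such S), let X_S = 1 if S induces a K_6 (all C(6, 2) = 15 edges present). Then P(X_S = 1) = (1/2)^15 = 1/32768. By linearity of expectation, E[# K_6] = C(122, 6) · (1/2)^15 = 4042116078 / 32768 = 2021058039/16384 ≈ 123355.593201.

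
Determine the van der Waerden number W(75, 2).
W(75, 2) = 75 + 1 = 76

A 2-term AP is any pair of integers, so a monochromatic 2-AP exists iff some colour is used at least twice. With 75 colours, the colouring i ↦ i on {1, ..., 75} uses each colour once, avoiding any monochromatic pair, so W(75, 2) > 75. For {1, ..., 76}, pigeonhole forces two integers of the same colour, which form a monochromatic 2-AP. Hence W(75, 2) = 76.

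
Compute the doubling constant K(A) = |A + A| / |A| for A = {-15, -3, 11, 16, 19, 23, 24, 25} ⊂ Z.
K = |A + A| / |A| = 32/8 = 4

Enumerate A + A = {a + b : a, b ∈ A}. With |A| = 8, there are |A|^2 = 64 ordered sum pairs; collecting distinct values, A + A = {-30, -18, -6, -4, 1, 4, 8, 9, 10, 13, 16, 20, 21, 22, 27, 30, 32, 34, 35, 36, 38, 39, 40, 41, 42, 43, 44, 46, 47, 48, 49, 50}, so |A + A| = 32. Thus K = 32/8 = 4. For comparison, the minimum possible |A + A| over all 8-element sets is 2·8 − 1 = 15 (so min K = 15/8), attained only by arithmetic progressions.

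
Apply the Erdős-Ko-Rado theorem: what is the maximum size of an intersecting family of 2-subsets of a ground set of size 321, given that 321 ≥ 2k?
max |F| = C(320, 1) = 320

Erdős-Ko-Rado (1961): when n ≥ 2k, max |F| = C(n−1, k−1). The bound is attained by the star {A : i ∈ A} for any fixed i ∈ [n]. Here C(321−1, 2−1) = C(320, 1) = 320.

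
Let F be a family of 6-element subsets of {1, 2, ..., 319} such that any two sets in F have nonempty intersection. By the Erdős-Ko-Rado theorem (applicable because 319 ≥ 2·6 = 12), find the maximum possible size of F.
max |F| = C(318, 5) = 26256233178

The Erdős-Ko-Rado theorem states: for n ≥ 2k, an intersecting family of k-subsets of an n-element set has size at most C(n − 1, k − 1), with equality for 'star' families {A ⊆ [n] : |A| = k, i ∈ A} (fix an element i). For n = 319, k = 6: C(318, 5) = 26256233178.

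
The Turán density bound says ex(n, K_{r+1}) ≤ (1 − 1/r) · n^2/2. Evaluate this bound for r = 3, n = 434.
Turán density bound = (2/3) · 434^2/2 = 188356/3 ≈ 62785.3333

Turán's theorem: ex(n, K_{r+1}) is achieved by the complete r-partite Turán graph T(n, r) with parts as balanced as possible, and is at most (1 − 1/r) · n^2/2. For r = 3, n = 434: the density bound is (2/3) · 188356/2 = 188356/3 ≈ 62785.3333. The integer-valued extremum is e(T(434, 3)) = 62785, which is strictly less than the density bound 188356/3 since 3 ∤ 434 (the parts of T(434, 3) cannot all be equal).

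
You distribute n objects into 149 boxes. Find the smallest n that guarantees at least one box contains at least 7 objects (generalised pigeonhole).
n = (7 − 1)·149 + 1 = 895

By the generalised pigeonhole principle, to guarantee some box contains ≥ r objects we need more than (r − 1) · k objects total. Threshold: n = (r − 1) · k + 1. With r = 7 and k = 149: n = 6 · 149 + 1 = 894 + 1 = 895. For n = 894 = 6 · 149, we can put exactly 6 objects in every box, avoiding 7 in any single one — so 895 is tight.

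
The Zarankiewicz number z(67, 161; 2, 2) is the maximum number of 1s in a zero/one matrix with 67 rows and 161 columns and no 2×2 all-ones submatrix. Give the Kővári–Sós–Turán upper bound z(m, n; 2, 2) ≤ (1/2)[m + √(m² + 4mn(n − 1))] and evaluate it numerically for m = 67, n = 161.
z(67, 161; 2, 2) ≤ (1/2)[67 + √(67² + 4·67·161·160)] = (1/2)[67 + √6908169] = 1347.6698

Kővári–Sós–Turán: let r_1, ..., r_67 be the row sums and z = Σ r_i the total number of 1s. Each pair of columns can share at most one row with both entries 1 (else a 2×2 all-ones block appears), so Σ_i C(r_i, 2) ≤ C(161, 2) = 12880. By convexity Σ_i C(r_i, 2) ≥ 67·C(z/67, 2) = z(z − 67)/(2·67), giving z² − 67z − 67·161·160 ≤ 0 and hence z ≤ (1/2)[67 + √(4489 + 4·1725920)] = (1/2)[67 + √6908169] ≈ (1/2)(67 + 2628.3396) = 1347.6698.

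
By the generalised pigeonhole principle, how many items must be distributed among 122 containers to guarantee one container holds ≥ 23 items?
n = (23 − 1)·122 + 1 = 2685

By the generalised pigeonhole principle, to guarantee some box contains ≥ r objects we need more than (r − 1) · k objects total. Threshold: n = (r − 1) · k + 1. With r = 23 and k = 122: n = 22 · 122 + 1 = 2684 + 1 = 2685. For n = 2684 = 22 · 122, we can put exactly 22 objects in every box, avoiding 23 in any single one — so 2685 is tight.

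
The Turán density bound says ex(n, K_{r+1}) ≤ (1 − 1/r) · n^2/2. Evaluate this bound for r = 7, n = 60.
Turán density bound = (6/7) · 60^2/2 = 10800/7 ≈ 1542.8571

Turán's theorem: ex(n, K_{r+1}) is achieved by the complete r-partite Turán graph T(n, r) with parts as balanced as possible, and is at most (1 − 1/r) · n^2/2. For r = 7, n = 60: the density bound is (6/7) · 3600/2 = 10800/7 ≈ 1542.8571. The integer-valued extremum is e(T(60, 7)) = 1542, which is strictly less than the density bound 10800/7 since 7 ∤ 60 (the parts of T(60, 7) cannot all be equal).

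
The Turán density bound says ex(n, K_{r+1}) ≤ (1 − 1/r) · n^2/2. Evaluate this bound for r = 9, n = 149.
Turán density bound = (8/9) · 149^2/2 = 88804/9 ≈ 9867.1111

Turán's theorem: ex(n, K_{r+1}) is achieved by the complete r-partite Turán graph T(n, r) with parts as balanced as possible, and is at most (1 − 1/r) · n^2/2. For r = 9, n = 149: the density bound is (8/9) · 22201/2 = 88804/9 ≈ 9867.1111. The integer-valued extremum is e(T(149, 9)) = 9866, which is strictly less than the density bound 88804/9 since 9 ∤ 149 (the parts of T(149, 9) cannot all be equal).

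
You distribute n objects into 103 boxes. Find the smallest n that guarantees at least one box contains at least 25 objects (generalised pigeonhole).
n = (25 − 1)·103 + 1 = 2473

By the generalised pigeonhole principle, to guarantee some box contains ≥ r objects we need more than (r − 1) · k objects total. Threshold: n = (r − 1) · k + 1. With r = 25 and k = 103: n = 24 · 103 + 1 = 2472 + 1 = 2473. For n = 2472 = 24 · 103, we can put exactly 24 objects in every box, avoiding 25 in any single one — so 2473 is tight.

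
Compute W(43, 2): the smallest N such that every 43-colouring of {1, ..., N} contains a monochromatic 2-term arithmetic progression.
W(43, 2) = 43 + 1 = 44

A 2-term AP is any pair of integers, so a monochromatic 2-AP exists iff some colour is used at least twice. With 43 colours, the colouring i ↦ i on {1, ..., 43} uses each colour once, avoiding any monochromatic pair, so W(43, 2) > 43. For {1, ..., 44}, pigeonhole forces two integers of the same colour, which form a monochromatic 2-AP. Hence W(43, 2) = 44.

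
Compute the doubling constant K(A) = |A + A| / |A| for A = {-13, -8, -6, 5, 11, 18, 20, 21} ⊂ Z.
K = |A + A| / |A| = 33/8

Enumerate A + A = {a + b : a, b ∈ A}. With |A| = 8, there are |A|^2 = 64 ordered sum pairs; collecting distinct values, A + A = {-26, -21, -19, -16, -14, -12, -8, -3, -2, -1, 3, 5, 7, 8, 10, 12, 13, 14, 15, 16, 22, 23, 25, 26, 29, 31, 32, 36, 38, 39, 40, 41, 42}, so |A + A| = 33. Thus K = 33/8. For comparison, the minimum possible |A + A| over all 8-element sets is 2·8 − 1 = 15 (so min K = 15/8), attained only by arithmetic progressions.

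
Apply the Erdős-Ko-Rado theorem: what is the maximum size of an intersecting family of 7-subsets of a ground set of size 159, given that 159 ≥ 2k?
max |F| = C(158, 6) = 19628752143

Erdős-Ko-Rado (1961): when n ≥ 2k, max |F| = C(n−1, k−1). The bound is attained by the star {A : i ∈ A} for any fixed i ∈ [n]. Here C(159−1, 7−1) = C(158, 6) = 19628752143.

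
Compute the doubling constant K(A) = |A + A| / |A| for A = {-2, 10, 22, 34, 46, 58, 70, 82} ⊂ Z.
K = |A + A| / |A| = 15/8

Enumerate A + A = {a + b : a, b ∈ A}. With |A| = 8, there are |A|^2 = 64 ordered sum pairs; collecting distinct values, A + A = {-4, 8, 20, 32, 44, 56, 68, 80, 92, 104, 116, 128, 140, 152, 164}, so |A + A| = 15. Thus K = 15/8. Here |A + A| = 2|A| − 1 = 15, the minimum possible — so K = 15/8 is minimal, which holds iff A is an arithmetic progression.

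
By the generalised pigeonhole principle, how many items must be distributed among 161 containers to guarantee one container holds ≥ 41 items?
n = (41 − 1)·161 + 1 = 6441

By the generalised pigeonhole principle, to guarantee some box contains ≥ r objects we need more than (r − 1) · k objects total. Threshold: n = (r − 1) · k + 1. With r = 41 and k = 161: n = 40 · 161 + 1 = 6440 + 1 = 6441. For n = 6440 = 40 · 161, we can put exactly 40 objects in every box, avoiding 41 in any single one — so 6441 is tight.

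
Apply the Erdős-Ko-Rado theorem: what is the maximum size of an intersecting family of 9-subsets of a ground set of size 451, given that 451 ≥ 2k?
max |F| = C(450, 8) = 39174677916258600

Erdős-Ko-Rado (1961): when n ≥ 2k, max |F| = C(n−1, k−1). The bound is attained by the star {A : i ∈ A} for any fixed i ∈ [n]. Here C(451−1, 9−1) = C(450, 8) = 39174677916258600.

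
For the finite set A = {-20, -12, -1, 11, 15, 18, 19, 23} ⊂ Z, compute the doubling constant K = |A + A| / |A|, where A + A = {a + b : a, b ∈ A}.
K = |A + A| / |A| = 29/8

Enumerate A + A = {a + b : a, b ∈ A}. With |A| = 8, there are |A|^2 = 64 ordered sum pairs; collecting distinct values, A + A = {-40, -32, -24, -21, -13, -9, -5, -2, -1, 3, 6, 7, 10, 11, 14, 17, 18, 22, 26, 29, 30, 33, 34, 36, 37, 38, 41, 42, 46}, so |A + A| = 29. Thus K = 29/8. For comparison, the minimum possible |A + A| over all 8-element sets is 2·8 − 1 = 15 (so min K = 15/8), attained only by arithmetic progressions.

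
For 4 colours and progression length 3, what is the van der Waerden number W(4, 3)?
W(4, 3) = 76

W(4, 3) = 76. The lower bound W(4, 3) > 75 comes from an explicit good 4-colouring of [1, 75]; the upper bound W(4, 3) ≤ 76 was verified by exhaustive search over 4-colourings of [1, 76].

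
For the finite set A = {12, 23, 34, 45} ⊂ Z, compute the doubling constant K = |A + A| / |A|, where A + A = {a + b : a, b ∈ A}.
K = |A + A| / |A| = 7/4

Enumerate A + A = {a + b : a, b ∈ A}. With |A| = 4, there are |A|^2 = 16 ordered sum pairs; collecting distinct values, A + A = {24, 35, 46, 57, 68, 79, 90}, so |A + A| = 7. Thus K = 7/4. Here |A + A| = 2|A| − 1 = 7, the minimum possible — so K = 7/4 is minimal, which holds iff A is an arithmetic progression.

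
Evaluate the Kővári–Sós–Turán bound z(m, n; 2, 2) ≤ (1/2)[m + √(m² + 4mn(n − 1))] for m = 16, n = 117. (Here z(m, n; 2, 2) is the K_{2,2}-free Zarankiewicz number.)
z(16, 117; 2, 2) ≤ (1/2)[16 + √(16² + 4·16·117·116)] = (1/2)[16 + √868864] = 474.0644

Kővári–Sós–Turán: let r_1, ..., r_16 be the row sums and z = Σ r_i the total number of 1s. Each pair of columns can share at most one row with both entries 1 (else a 2×2 all-ones block appears), so Σ_i C(r_i, 2) ≤ C(117, 2) = 6786. By convexity Σ_i C(r_i, 2) ≥ 16·C(z/16, 2) = z(z − 16)/(2·16), giving z² − 16z − 16·117·116 ≤ 0 and hence z ≤ (1/2)[16 + √(256 + 4·217152)] = (1/2)[16 + √868864] ≈ (1/2)(16 + 932.1287) = 474.0644.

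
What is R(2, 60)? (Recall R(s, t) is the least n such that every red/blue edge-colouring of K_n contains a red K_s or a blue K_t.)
R(2, 60) = 60

R(2, k) = k for all k ≥ 2: in a 2-colouring of K_k, either some edge is red (a red K_2) or all edges are blue (a blue K_k). And K_{59} coloured all-blue has no blue K_60, so R(2, 60) > 59. Hence R(2, 60) = 60.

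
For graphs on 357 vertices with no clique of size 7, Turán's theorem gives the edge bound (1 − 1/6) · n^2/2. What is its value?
Turán density bound = (5/6) · 357^2/2 = 212415/4 ≈ 53103.75

Turán's theorem: ex(n, K_{r+1}) is achieved by the complete r-partite Turán graph T(n, r) with parts as balanced as possible, and is at most (1 − 1/r) · n^2/2. For r = 6, n = 357: the density bound is (5/6) · 127449/2 = 212415/4 ≈ 53103.75. The integer-valued extremum is e(T(357, 6)) = 53103, which is strictly less than the density bound 212415/4 since 6 ∤ 357 (the parts of T(357, 6) cannot all be equal).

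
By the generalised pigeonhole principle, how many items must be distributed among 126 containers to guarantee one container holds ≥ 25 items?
n = (25 − 1)·126 + 1 = 3025

By the generalised pigeonhole principle, to guarantee some box contains ≥ r objects we need more than (r − 1) · k objects total. Threshold: n = (r − 1) · k + 1. With r = 25 and k = 126: n = 24 · 126 + 1 = 3024 + 1 = 3025. For n = 3024 = 24 · 126, we can put exactly 24 objects in every box, avoiding 25 in any single one — so 3025 is tight.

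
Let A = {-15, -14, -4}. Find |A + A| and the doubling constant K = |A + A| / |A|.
K = |A + A| / |A| = 6/3 = 2

Enumerate A + A = {a + b : a, b ∈ A}. With |A| = 3, there are |A|^2 = 9 ordered sum pairs; collecting distinct values, A + A = {-30, -29, -28, -19, -18, -8}, so |A + A| = 6. Thus K = 6/3 = 2. For comparison, the minimum possible |A + A| over all 3-element sets is 2·3 − 1 = 5 (so min K = 5/3), attained only by arithmetic progressions.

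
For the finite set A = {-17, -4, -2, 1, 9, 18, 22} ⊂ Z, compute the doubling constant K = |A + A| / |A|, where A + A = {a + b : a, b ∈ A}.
K = |A + A| / |A| = 25/7

Enumerate A + A = {a + b : a, b ∈ A}. With |A| = 7, there are |A|^2 = 49 ordered sum pairs; collecting distinct values, A + A = {-34, -21, -19, -16, -8, -6, -4, -3, -1, 1, 2, 5, 7, 10, 14, 16, 18, 19, 20, 23, 27, 31, 36, 40, 44}, so |A + A| = 25. Thus K = 25/7. For comparison, the minimum possible |A + A| over all 7-element sets is 2·7 − 1 = 13 (so min K = 13/7), attained only by arithmetic progressions.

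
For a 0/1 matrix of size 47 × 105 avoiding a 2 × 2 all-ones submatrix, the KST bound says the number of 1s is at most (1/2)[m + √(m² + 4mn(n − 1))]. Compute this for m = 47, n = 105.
z(47, 105; 2, 2) ≤ (1/2)[47 + √(47² + 4·47·105·104)] = (1/2)[47 + √2055169] = 740.293

Kővári–Sós–Turán: let r_1, ..., r_47 be the row sums and z = Σ r_i the total number of 1s. Each pair of columns can share at most one row with both entries 1 (else a 2×2 all-ones block appears), so Σ_i C(r_i, 2) ≤ C(105, 2) = 5460. By convexity Σ_i C(r_i, 2) ≥ 47·C(z/47, 2) = z(z − 47)/(2·47), giving z² − 47z − 47·105·104 ≤ 0 and hence z ≤ (1/2)[47 + √(2209 + 4·513240)] = (1/2)[47 + √2055169] ≈ (1/2)(47 + 1433.5861) = 740.293.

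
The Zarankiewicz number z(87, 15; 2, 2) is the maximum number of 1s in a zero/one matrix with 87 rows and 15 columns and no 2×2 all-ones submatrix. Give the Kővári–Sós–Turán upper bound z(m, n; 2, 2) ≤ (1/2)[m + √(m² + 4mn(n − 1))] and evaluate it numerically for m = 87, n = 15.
z(87, 15; 2, 2) ≤ (1/2)[87 + √(87² + 4·87·15·14)] = (1/2)[87 + √80649] = 185.4938

Kővári–Sós–Turán: let r_1, ..., r_87 be the row sums and z = Σ r_i the total number of 1s. Each pair of columns can share at most one row with both entries 1 (else a 2×2 all-ones block appears), so Σ_i C(r_i, 2) ≤ C(15, 2) = 105. By convexity Σ_i C(r_i, 2) ≥ 87·C(z/87, 2) = z(z − 87)/(2·87), giving z² − 87z − 87·15·14 ≤ 0 and hence z ≤ (1/2)[87 + √(7569 + 4·18270)] = (1/2)[87 + √80649] ≈ (1/2)(87 + 283.9877) = 185.4938.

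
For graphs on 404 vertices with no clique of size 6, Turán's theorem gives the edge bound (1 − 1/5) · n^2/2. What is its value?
Turán density bound = (4/5) · 404^2/2 = 326432/5 ≈ 65286.4

Turán's theorem: ex(n, K_{r+1}) is achieved by the complete r-partite Turán graph T(n, r) with parts as balanced as possible, and is at most (1 − 1/r) · n^2/2. For r = 5, n = 404: the density bound is (4/5) · 163216/2 = 326432/5 ≈ 65286.4. The integer-valued extremum is e(T(404, 5)) = 65286, which is strictly less than the density bound 326432/5 since 5 ∤ 404 (the parts of T(404, 5) cannot all be equal).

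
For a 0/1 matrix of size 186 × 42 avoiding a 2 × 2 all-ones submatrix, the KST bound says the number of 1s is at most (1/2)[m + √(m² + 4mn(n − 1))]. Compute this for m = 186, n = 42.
z(186, 42; 2, 2) ≤ (1/2)[186 + √(186² + 4·186·42·41)] = (1/2)[186 + √1315764] = 666.5338

Kővári–Sós–Turán: let r_1, ..., r_186 be the row sums and z = Σ r_i the total number of 1s. Each pair of columns can share at most one row with both entries 1 (else a 2×2 all-ones block appears), so Σ_i C(r_i, 2) ≤ C(42, 2) = 861. By convexity Σ_i C(r_i, 2) ≥ 186·C(z/186, 2) = z(z − 186)/(2·186), giving z² − 186z − 186·42·41 ≤ 0 and hence z ≤ (1/2)[186 + √(34596 + 4·320292)] = (1/2)[186 + √1315764] ≈ (1/2)(186 + 1147.0676) = 666.5338.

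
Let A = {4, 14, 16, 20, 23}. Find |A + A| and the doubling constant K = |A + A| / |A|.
K = |A + A| / |A| = 15/5 = 3

Enumerate A + A = {a + b : a, b ∈ A}. With |A| = 5, there are |A|^2 = 25 ordered sum pairs; collecting distinct values, A + A = {8, 18, 20, 24, 27, 28, 30, 32, 34, 36, 37, 39, 40, 43, 46}, so |A + A| = 15. Thus K = 15/5 = 3. For comparison, the minimum possible |A + A| over all 5-element sets is 2·5 − 1 = 9 (so min K = 9/5), attained only by arithmetic progressions.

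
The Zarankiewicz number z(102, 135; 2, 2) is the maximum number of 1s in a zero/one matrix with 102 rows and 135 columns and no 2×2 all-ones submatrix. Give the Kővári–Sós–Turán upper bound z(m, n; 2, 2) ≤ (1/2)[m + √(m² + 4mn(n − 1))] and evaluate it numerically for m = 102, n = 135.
z(102, 135; 2, 2) ≤ (1/2)[102 + √(102² + 4·102·135·134)] = (1/2)[102 + √7391124] = 1410.3311

Kővári–Sós–Turán: let r_1, ..., r_102 be the row sums and z = Σ r_i the total number of 1s. Each pair of columns can share at most one row with both entries 1 (else a 2×2 all-ones block appears), so Σ_i C(r_i, 2) ≤ C(135, 2) = 9045. By convexity Σ_i C(r_i, 2) ≥ 102·C(z/102, 2) = z(z − 102)/(2·102), giving z² − 102z − 102·135·134 ≤ 0 and hence z ≤ (1/2)[102 + √(10404 + 4·1845180)] = (1/2)[102 + √7391124] ≈ (1/2)(102 + 2718.6622) = 1410.3311.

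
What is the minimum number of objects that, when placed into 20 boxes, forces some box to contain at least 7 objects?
n = (7 − 1)·20 + 1 = 121

By the generalised pigeonhole principle, to guarantee some box contains ≥ r objects we need more than (r − 1) · k objects total. Threshold: n = (r − 1) · k + 1. With r = 7 and k = 20: n = 6 · 20 + 1 = 120 + 1 = 121. For n = 120 = 6 · 20, we can put exactly 6 objects in every box, avoiding 7 in any single one — so 121 is tight.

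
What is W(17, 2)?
W(17, 2) = 17 + 1 = 18

A 2-term AP is any pair of integers, so a monochromatic 2-AP exists iff some colour is used at least twice. With 17 colours, the colouring i ↦ i on {1, ..., 17} uses each colour once, avoiding any monochromatic pair, so W(17, 2) > 17. For {1, ..., 18}, pigeonhole forces two integers of the same colour, which form a monochromatic 2-AP. Hence W(17, 2) = 18.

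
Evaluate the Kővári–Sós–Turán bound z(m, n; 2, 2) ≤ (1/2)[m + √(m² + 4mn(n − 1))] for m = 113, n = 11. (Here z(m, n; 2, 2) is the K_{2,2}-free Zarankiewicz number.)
z(113, 11; 2, 2) ≤ (1/2)[113 + √(113² + 4·113·11·10)] = (1/2)[113 + √62489] = 181.489

Kővári–Sós–Turán: let r_1, ..., r_113 be the row sums and z = Σ r_i the total number of 1s. Each pair of columns can share at most one row with both entries 1 (else a 2×2 all-ones block appears), so Σ_i C(r_i, 2) ≤ C(11, 2) = 55. By convexity Σ_i C(r_i, 2) ≥ 113·C(z/113, 2) = z(z − 113)/(2·113), giving z² − 113z − 113·11·10 ≤ 0 and hence z ≤ (1/2)[113 + √(12769 + 4·12430)] = (1/2)[113 + √62489] ≈ (1/2)(113 + 249.978) = 181.489.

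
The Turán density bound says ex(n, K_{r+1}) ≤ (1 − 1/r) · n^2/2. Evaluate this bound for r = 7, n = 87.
Turán density bound = (6/7) · 87^2/2 = 22707/7 ≈ 3243.8571

Turán's theorem: ex(n, K_{r+1}) is achieved by the complete r-partite Turán graph T(n, r) with parts as balanced as possible, and is at most (1 − 1/r) · n^2/2. For r = 7, n = 87: the density bound is (6/7) · 7569/2 = 22707/7 ≈ 3243.8571. The integer-valued extremum is e(T(87, 7)) = 3243, which is strictly less than the density bound 22707/7 since 7 ∤ 87 (the parts of T(87, 7) cannot all be equal).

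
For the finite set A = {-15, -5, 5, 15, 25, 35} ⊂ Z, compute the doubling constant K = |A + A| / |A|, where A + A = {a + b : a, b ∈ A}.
K = |A + A| / |A| = 11/6

Enumerate A + A = {a + b : a, b ∈ A}. With |A| = 6, there are |A|^2 = 36 ordered sum pairs; collecting distinct values, A + A = {-30, -20, -10, 0, 10, 20, 30, 40, 50, 60, 70}, so |A + A| = 11. Thus K = 11/6. Here |A + A| = 2|A| − 1 = 11, the minimum possible — so K = 11/6 is minimal, which holds iff A is an arithmetic progression.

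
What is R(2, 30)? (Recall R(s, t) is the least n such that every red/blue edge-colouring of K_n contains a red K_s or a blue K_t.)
R(2, 30) = 30

R(2, k) = k for all k ≥ 2: in a 2-colouring of K_k, either some edge is red (a red K_2) or all edges are blue (a blue K_k). And K_{29} coloured all-blue has no blue K_30, so R(2, 30) > 29. Hence R(2, 30) = 30.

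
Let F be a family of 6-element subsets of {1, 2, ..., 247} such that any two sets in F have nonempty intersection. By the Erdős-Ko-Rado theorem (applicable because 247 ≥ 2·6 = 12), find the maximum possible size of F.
max |F| = C(246, 5) = 7206616494

The Erdős-Ko-Rado theorem states: for n ≥ 2k, an intersecting family of k-subsets of an n-element set has size at most C(n − 1, k − 1), with equality for 'star' families {A ⊆ [n] : |A| = k, i ∈ A} (fix an element i). For n = 247, k = 6: C(246, 5) = 7206616494.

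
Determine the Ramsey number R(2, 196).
R(2, 196) = 196

R(2, k) = k for all k ≥ 2: in a 2-colouring of K_k, either some edge is red (a red K_2) or all edges are blue (a blue K_k). And K_{195} coloured all-blue has no blue K_196, so R(2, 196) > 195. Hence R(2, 196) = 196.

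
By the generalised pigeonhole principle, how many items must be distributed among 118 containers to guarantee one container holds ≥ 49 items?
n = (49 − 1)·118 + 1 = 5665

By the generalised pigeonhole principle, to guarantee some box contains ≥ r objects we need more than (r − 1) · k objects total. Threshold: n = (r − 1) · k + 1. With r = 49 and k = 118: n = 48 · 118 + 1 = 5664 + 1 = 5665. For n = 5664 = 48 · 118, we can put exactly 48 objects in every box, avoiding 49 in any single one — so 5665 is tight.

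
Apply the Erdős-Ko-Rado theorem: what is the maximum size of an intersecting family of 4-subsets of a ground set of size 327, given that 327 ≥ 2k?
max |F| = C(326, 3) = 5721300

Erdős-Ko-Rado (1961): when n ≥ 2k, max |F| = C(n−1, k−1). The bound is attained by the star {A : i ∈ A} for any fixed i ∈ [n]. Here C(327−1, 4−1) = C(326, 3) = 5721300.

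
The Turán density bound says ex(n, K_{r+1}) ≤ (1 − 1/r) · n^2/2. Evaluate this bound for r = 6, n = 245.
Turán density bound = (5/6) · 245^2/2 = 300125/12 ≈ 25010.4167

Turán's theorem: ex(n, K_{r+1}) is achieved by the complete r-partite Turán graph T(n, r) with parts as balanced as possible, and is at most (1 − 1/r) · n^2/2. For r = 6, n = 245: the density bound is (5/6) · 60025/2 = 300125/12 ≈ 25010.4167. The integer-valued extremum is e(T(245, 6)) = 25010, which is strictly less than the density bound 300125/12 since 6 ∤ 245 (the parts of T(245, 6) cannot all be equal).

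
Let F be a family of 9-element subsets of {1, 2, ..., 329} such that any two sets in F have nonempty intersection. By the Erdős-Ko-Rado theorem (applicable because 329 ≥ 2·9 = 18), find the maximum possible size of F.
max |F| = C(328, 8) = 3048670375199865

Erdős-Ko-Rado (1961): when n ≥ 2k, max |F| = C(n−1, k−1). The bound is attained by the star {A : i ∈ A} for any fixed i ∈ [n]. Here C(329−1, 9−1) = C(328, 8) = 3048670375199865.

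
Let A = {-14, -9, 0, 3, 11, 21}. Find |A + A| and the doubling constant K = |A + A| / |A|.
K = |A + A| / |A| = 21/6 = 7/2

Enumerate A + A = {a + b : a, b ∈ A}. With |A| = 6, there are |A|^2 = 36 ordered sum pairs; collecting distinct values, A + A = {-28, -23, -18, -14, -11, -9, -6, -3, 0, 2, 3, 6, 7, 11, 12, 14, 21, 22, 24, 32, 42}, so |A + A| = 21. Thus K = 21/6 = 7/2. For comparison, the minimum possible |A + A| over all 6-element sets is 2·6 − 1 = 11 (so min K = 11/6), attained only by arithmetic progressions.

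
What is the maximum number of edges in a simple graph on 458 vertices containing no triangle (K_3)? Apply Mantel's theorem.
ex(458, K_3) = ⌊458^2/4⌋ = 52441

Mantel (1907): a triangle-free graph on n vertices has at most ⌊n^2/4⌋ edges, with equality for the complete bipartite graph K_{⌊n/2⌋, ⌈n/2⌉}. For n = 458: ⌊458^2/4⌋ = ⌊209764/4⌋ = 52441. The extremal graph is K_{229, 229}, which has 229·229 = 52441 edges.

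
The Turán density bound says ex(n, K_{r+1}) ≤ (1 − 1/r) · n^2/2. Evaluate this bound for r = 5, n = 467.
Turán density bound = (4/5) · 467^2/2 = 436178/5 ≈ 87235.6

Turán's theorem: ex(n, K_{r+1}) is achieved by the complete r-partite Turán graph T(n, r) with parts as balanced as possible, and is at most (1 − 1/r) · n^2/2. For r = 5, n = 467: the density bound is (4/5) · 218089/2 = 436178/5 ≈ 87235.6. The integer-valued extremum is e(T(467, 5)) = 87235, which is strictly less than the density bound 436178/5 since 5 ∤ 467 (the parts of T(467, 5) cannot all be equal).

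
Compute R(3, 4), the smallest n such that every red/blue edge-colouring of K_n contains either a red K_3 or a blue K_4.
R(3, 4) = 9

Lower bound: an explicit 2-colouring of K_{8} (typically a Paley-type or other structured construction) avoids a red K_3 and a blue K_4, showing R(3, 4) > 8.
Upper bound: the Erdős–Szekeres recurrence R(r, t') ≤ R(r−1, t') + R(r, t'−1) (with the −1 refinement when both summands are even) yields R(3, 4) ≤ 9.
Hence R(3, 4) = 9.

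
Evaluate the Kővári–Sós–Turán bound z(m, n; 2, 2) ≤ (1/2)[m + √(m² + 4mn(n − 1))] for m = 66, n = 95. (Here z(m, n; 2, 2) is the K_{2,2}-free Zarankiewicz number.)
z(66, 95; 2, 2) ≤ (1/2)[66 + √(66² + 4·66·95·94)] = (1/2)[66 + √2361876] = 801.4198

Kővári–Sós–Turán: let r_1, ..., r_66 be the row sums and z = Σ r_i the total number of 1s. Each pair of columns can share at most one row with both entries 1 (else a 2×2 all-ones block appears), so Σ_i C(r_i, 2) ≤ C(95, 2) = 4465. By convexity Σ_i C(r_i, 2) ≥ 66·C(z/66, 2) = z(z − 66)/(2·66), giving z² − 66z − 66·95·94 ≤ 0 and hence z ≤ (1/2)[66 + √(4356 + 4·589380)] = (1/2)[66 + √2361876] ≈ (1/2)(66 + 1536.8396) = 801.4198.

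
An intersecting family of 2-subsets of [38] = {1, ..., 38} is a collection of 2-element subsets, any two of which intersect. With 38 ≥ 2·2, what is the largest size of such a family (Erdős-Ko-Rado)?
max |F| = C(37, 1) = 37

Erdős-Ko-Rado (1961): when n ≥ 2k, max |F| = C(n−1, k−1). The bound is attained by the star {A : i ∈ A} for any fixed i ∈ [n]. Here C(38−1, 2−1) = C(37, 1) = 37.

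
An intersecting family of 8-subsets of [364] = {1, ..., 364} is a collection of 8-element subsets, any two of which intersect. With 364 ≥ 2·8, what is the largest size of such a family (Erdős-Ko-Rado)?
max |F| = C(363, 7) = 155467656865026

The Erdős-Ko-Rado theorem states: for n ≥ 2k, an intersecting family of k-subsets of an n-element set has size at most C(n − 1, k − 1), with equality for 'star' families {A ⊆ [n] : |A| = k, i ∈ A} (fix an element i). For n = 364, k = 8: C(363, 7) = 155467656865026.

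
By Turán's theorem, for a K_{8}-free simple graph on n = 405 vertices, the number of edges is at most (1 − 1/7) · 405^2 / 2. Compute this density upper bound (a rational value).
Turán density bound = (6/7) · 405^2/2 = 492075/7 ≈ 70296.4286

Turán's theorem: ex(n, K_{r+1}) is achieved by the complete r-partite Turán graph T(n, r) with parts as balanced as possible, and is at most (1 − 1/r) · n^2/2. For r = 7, n = 405: the density bound is (6/7) · 164025/2 = 492075/7 ≈ 70296.4286. The integer-valued extremum is e(T(405, 7)) = 70296, which is strictly less than the density bound 492075/7 since 7 ∤ 405 (the parts of T(405, 7) cannot all be equal).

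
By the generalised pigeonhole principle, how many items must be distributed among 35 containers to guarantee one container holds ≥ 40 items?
n = (40 − 1)·35 + 1 = 1366

By the generalised pigeonhole principle, to guarantee some box contains ≥ r objects we need more than (r − 1) · k objects total. Threshold: n = (r − 1) · k + 1. With r = 40 and k = 35: n = 39 · 35 + 1 = 1365 + 1 = 1366. For n = 1365 = 39 · 35, we can put exactly 39 objects in every box, avoiding 40 in any single one — so 1366 is tight.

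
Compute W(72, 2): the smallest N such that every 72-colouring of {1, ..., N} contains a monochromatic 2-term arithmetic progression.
W(72, 2) = 72 + 1 = 73

A 2-term AP is any pair of integers, so a monochromatic 2-AP exists iff some colour is used at least twice. With 72 colours, the colouring i ↦ i on {1, ..., 72} uses each colour once, avoiding any monochromatic pair, so W(72, 2) > 72. For {1, ..., 73}, pigeonhole forces two integers of the same colour, which form a monochromatic 2-AP. Hence W(72, 2) = 73.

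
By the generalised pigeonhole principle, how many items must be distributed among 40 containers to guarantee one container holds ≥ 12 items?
n = (12 − 1)·40 + 1 = 441

By the generalised pigeonhole principle, to guarantee some box contains ≥ r objects we need more than (r − 1) · k objects total. Threshold: n = (r − 1) · k + 1. With r = 12 and k = 40: n = 11 · 40 + 1 = 440 + 1 = 441. For n = 440 = 11 · 40, we can put exactly 11 objects in every box, avoiding 12 in any single one — so 441 is tight.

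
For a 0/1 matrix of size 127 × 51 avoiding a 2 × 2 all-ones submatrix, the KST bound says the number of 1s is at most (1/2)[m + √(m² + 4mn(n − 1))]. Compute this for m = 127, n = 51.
z(127, 51; 2, 2) ≤ (1/2)[127 + √(127² + 4·127·51·50)] = (1/2)[127 + √1311529] = 636.11

Kővári–Sós–Turán: let r_1, ..., r_127 be the row sums and z = Σ r_i the total number of 1s. Each pair of columns can share at most one row with both entries 1 (else a 2×2 all-ones block appears), so Σ_i C(r_i, 2) ≤ C(51, 2) = 1275. By convexity Σ_i C(r_i, 2) ≥ 127·C(z/127, 2) = z(z − 127)/(2·127), giving z² − 127z − 127·51·50 ≤ 0 and hence z ≤ (1/2)[127 + √(16129 + 4·323850)] = (1/2)[127 + √1311529] ≈ (1/2)(127 + 1145.2201) = 636.11.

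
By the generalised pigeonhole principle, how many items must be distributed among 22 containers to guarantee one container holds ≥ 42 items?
n = (42 − 1)·22 + 1 = 903

By the generalised pigeonhole principle, to guarantee some box contains ≥ r objects we need more than (r − 1) · k objects total. Threshold: n = (r − 1) · k + 1. With r = 42 and k = 22: n = 41 · 22 + 1 = 902 + 1 = 903. For n = 902 = 41 · 22, we can put exactly 41 objects in every box, avoiding 42 in any single one — so 903 is tight.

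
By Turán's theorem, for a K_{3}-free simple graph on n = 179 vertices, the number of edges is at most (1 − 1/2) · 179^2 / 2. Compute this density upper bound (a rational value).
Turán density bound = (1/2) · 179^2/2 = 32041/4 ≈ 8010.25

Turán's theorem: ex(n, K_{r+1}) is achieved by the complete r-partite Turán graph T(n, r) with parts as balanced as possible, and is at most (1 − 1/r) · n^2/2. For r = 2, n = 179: the density bound is (1/2) · 32041/2 = 32041/4 ≈ 8010.25. The integer-valued extremum is e(T(179, 2)) = 8010, which is strictly less than the density bound 32041/4 since 2 ∤ 179 (the parts of T(179, 2) cannot all be equal).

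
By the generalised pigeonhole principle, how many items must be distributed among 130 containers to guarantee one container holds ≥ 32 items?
n = (32 − 1)·130 + 1 = 4031

By the generalised pigeonhole principle, to guarantee some box contains ≥ r objects we need more than (r − 1) · k objects total. Threshold: n = (r − 1) · k + 1. With r = 32 and k = 130: n = 31 · 130 + 1 = 4030 + 1 = 4031. For n = 4030 = 31 · 130, we can put exactly 31 objects in every box, avoiding 32 in any single one — so 4031 is tight.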